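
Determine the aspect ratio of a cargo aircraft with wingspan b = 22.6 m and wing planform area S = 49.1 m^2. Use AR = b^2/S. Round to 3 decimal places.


Step 1: b^2 = 22.6^2 = 510.76
Step 2: AR = 510.76 / 49.1 = 10.402

10.402


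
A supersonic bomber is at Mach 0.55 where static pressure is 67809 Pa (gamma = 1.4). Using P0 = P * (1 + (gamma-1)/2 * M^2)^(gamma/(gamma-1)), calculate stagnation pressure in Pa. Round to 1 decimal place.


Step 1: (gamma-1)/2 * M^2 = 0.2 * 0.3025 = 0.0605
Step 2: 1 + 0.0605 = 1.0605
Step 3: Exponent gamma/(gamma-1) = 3.5
Step 4: P0 = 67809 * 1.0605^3.5 = 83286.5 Pa

83286.5


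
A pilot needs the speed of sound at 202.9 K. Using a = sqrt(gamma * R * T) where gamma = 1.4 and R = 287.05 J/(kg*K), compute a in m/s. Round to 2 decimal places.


Step 1: gamma * R * T = 1.4 * 287.05 * 202.9 = 81539.423
Step 2: a = sqrt(81539.423) = 285.55 m/s

285.55


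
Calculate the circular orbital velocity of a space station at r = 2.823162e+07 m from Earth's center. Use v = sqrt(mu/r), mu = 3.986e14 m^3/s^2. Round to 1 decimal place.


Step 1: mu / r = 3.986e14 / 2.823162e+07 = 14118920.5579
Step 2: v = sqrt(14118920.5579) = 3757.5 m/s

3757.5


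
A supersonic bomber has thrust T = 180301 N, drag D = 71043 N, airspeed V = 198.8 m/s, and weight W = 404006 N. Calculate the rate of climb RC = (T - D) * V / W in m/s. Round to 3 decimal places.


Step 1: Excess thrust = T - D = 180301 - 71043 = 109258 N
Step 2: Excess power = 109258 * 198.8 = 21720490.4 W
Step 3: RC = 21720490.4 / 404006 = 53.763 m/s

53.763


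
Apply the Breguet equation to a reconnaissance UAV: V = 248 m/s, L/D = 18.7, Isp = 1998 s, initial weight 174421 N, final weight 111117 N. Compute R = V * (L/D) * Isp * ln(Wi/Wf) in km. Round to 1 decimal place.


Step 1: Coefficient = V * (L/D) * Isp = 248 * 18.7 * 1998 = 9265924.8 m
Step 2: Wi/Wf = 174421 / 111117 = 1.569706
Step 3: ln(1.569706) = 0.450888
Step 4: R = 9265924.8 * 0.450888 = 4177896.3 m = 4177.9 km

4177.9


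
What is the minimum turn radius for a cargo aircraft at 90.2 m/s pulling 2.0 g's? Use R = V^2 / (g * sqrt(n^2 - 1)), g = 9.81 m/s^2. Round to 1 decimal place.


Step 1: V^2 = 90.2^2 = 8136.04
Step 2: n^2 - 1 = 2.0^2 - 1 = 3.0
Step 3: sqrt(3.0) = 1.732051
Step 4: R = 8136.04 / (9.81 * 1.732051) = 478.8 m

478.8


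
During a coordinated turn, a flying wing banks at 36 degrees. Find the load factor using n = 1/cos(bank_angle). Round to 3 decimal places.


Step 1: Convert 36 degrees to radians = 0.628319
Step 2: cos(36 deg) = 0.809017
Step 3: n = 1 / 0.809017 = 1.236

1.236


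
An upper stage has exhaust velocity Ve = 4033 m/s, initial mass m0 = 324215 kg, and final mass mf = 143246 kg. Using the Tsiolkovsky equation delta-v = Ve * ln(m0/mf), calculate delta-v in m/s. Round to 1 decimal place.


Step 1: Mass ratio m0/mf = 324215 / 143246 = 2.263344
Step 2: ln(2.263344) = 0.816843
Step 3: delta-v = 4033 * 0.816843 = 3294.3 m/s

3294.3


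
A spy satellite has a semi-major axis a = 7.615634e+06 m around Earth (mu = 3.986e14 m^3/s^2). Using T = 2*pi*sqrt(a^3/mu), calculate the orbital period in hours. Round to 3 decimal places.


Step 1: a^3 / mu = 4.416906e+20 / 3.986e14 = 1.108105e+06
Step 2: sqrt(1.108105e+06) = 1052.6656 s
Step 3: T = 2*pi * 1052.6656 = 6614.09 s
Step 4: T in hours = 6614.09 / 3600 = 1.837 hours

1.837


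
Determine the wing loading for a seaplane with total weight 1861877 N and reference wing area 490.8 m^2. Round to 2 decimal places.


Step 1: Wing loading = W / S = 1861877 / 490.8
Step 2: Wing loading = 3793.56 N/m^2

3793.56


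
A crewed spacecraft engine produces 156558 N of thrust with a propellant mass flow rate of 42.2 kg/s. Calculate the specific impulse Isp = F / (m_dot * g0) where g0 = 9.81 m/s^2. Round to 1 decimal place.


Step 1: m_dot * g0 = 42.2 * 9.81 = 413.98
Step 2: Isp = 156558 / 413.98 = 378.2 s

378.2


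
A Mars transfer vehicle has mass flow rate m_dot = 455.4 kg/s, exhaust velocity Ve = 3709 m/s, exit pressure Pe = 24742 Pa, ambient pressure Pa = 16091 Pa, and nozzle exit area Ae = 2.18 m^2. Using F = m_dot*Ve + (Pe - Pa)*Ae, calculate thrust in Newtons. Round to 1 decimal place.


Step 1: Momentum thrust = m_dot * Ve = 455.4 * 3709 = 1689078.6 N
Step 2: Pressure thrust = (Pe - Pa) * Ae = (24742 - 16091) * 2.18 = 18859.18 N
Step 3: Total thrust F = 1689078.6 + 18859.18 = 1707937.8 N

1707937.8


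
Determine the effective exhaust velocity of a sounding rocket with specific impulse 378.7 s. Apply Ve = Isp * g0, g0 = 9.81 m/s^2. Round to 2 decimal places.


Step 1: Ve = Isp * g0 = 378.7 * 9.81
Step 2: Ve = 3715.05 m/s

3715.05


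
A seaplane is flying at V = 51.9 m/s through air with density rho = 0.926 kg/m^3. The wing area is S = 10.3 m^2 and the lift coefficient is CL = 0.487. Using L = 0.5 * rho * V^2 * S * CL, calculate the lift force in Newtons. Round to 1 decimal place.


Step 1: Calculate dynamic pressure q = 0.5 * 0.926 * 51.9^2 = 0.5 * 0.926 * 2693.61 = 1247.1414 Pa
Step 2: Multiply by wing area and lift coefficient: L = 1247.1414 * 10.3 * 0.487
Step 3: L = 12845.5567 * 0.487 = 6255.8 N

6255.8


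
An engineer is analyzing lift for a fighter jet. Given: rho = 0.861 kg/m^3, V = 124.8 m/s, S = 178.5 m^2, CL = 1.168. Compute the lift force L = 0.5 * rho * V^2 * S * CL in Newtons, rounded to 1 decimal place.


Step 1: Calculate dynamic pressure q = 0.5 * 0.861 * 124.8^2 = 0.5 * 0.861 * 15575.04 = 6705.0547 Pa
Step 2: Multiply by wing area and lift coefficient: L = 6705.0547 * 178.5 * 1.168
Step 3: L = 1196852.2675 * 1.168 = 1397923.4 N

1397923.4


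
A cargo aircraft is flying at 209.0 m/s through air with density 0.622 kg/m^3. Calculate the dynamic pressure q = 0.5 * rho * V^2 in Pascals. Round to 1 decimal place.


Step 1: V^2 = 209.0^2 = 43681.0
Step 2: q = 0.5 * 0.622 * 43681.0
Step 3: q = 13584.8 Pa

13584.8


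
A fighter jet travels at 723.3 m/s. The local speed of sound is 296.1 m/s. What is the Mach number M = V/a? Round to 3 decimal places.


Step 1: M = V / a = 723.3 / 296.1
Step 2: M = 2.443

2.443


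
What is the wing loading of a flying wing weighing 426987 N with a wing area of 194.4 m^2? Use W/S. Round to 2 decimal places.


Step 1: Wing loading = W / S = 426987 / 194.4
Step 2: Wing loading = 2196.44 N/m^2

2196.44


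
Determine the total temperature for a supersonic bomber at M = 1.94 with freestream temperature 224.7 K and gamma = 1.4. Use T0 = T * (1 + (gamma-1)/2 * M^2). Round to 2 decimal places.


Step 1: (gamma-1)/2 = 0.2
Step 2: M^2 = 3.7636
Step 3: 1 + 0.2 * 3.7636 = 1.75272
Step 4: T0 = 224.7 * 1.75272 = 393.84 K

393.84


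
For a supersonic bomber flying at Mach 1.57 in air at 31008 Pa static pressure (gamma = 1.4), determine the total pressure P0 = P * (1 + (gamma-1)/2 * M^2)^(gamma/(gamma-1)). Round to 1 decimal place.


Step 1: (gamma-1)/2 * M^2 = 0.2 * 2.4649 = 0.49298
Step 2: 1 + 0.49298 = 1.49298
Step 3: Exponent gamma/(gamma-1) = 3.5
Step 4: P0 = 31008 * 1.49298^3.5 = 126084.8 Pa

126084.8


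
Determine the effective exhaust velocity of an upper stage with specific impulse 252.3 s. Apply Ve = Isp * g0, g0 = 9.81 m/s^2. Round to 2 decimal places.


Step 1: Ve = Isp * g0 = 252.3 * 9.81
Step 2: Ve = 2475.06 m/s

2475.06


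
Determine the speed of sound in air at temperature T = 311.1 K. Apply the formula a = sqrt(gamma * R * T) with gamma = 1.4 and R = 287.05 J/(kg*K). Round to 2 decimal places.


Step 1: gamma * R * T = 1.4 * 287.05 * 311.1 = 125021.757
Step 2: a = sqrt(125021.757) = 353.58 m/s

353.58


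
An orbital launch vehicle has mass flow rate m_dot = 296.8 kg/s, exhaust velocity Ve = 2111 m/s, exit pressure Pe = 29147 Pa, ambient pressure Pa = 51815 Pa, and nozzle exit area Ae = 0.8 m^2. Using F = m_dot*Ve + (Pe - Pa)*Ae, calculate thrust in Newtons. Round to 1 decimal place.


Step 1: Momentum thrust = m_dot * Ve = 296.8 * 2111 = 626544.8 N
Step 2: Pressure thrust = (Pe - Pa) * Ae = (29147 - 51815) * 0.8 = -18134.4 N
Step 3: Total thrust F = 626544.8 + -18134.4 = 608410.4 N

608410.4


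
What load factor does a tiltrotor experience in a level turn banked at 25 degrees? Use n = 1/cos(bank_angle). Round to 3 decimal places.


Step 1: Convert 25 degrees to radians = 0.436332
Step 2: cos(25 deg) = 0.906308
Step 3: n = 1 / 0.906308 = 1.103

1.103


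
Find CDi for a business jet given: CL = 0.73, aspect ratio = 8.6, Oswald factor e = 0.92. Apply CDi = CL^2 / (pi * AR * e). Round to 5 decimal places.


Step 1: CL^2 = 0.73^2 = 0.5329
Step 2: pi * AR * e = 3.14159 * 8.6 * 0.92 = 24.856281
Step 3: CDi = 0.5329 / 24.856281 = 0.02144

0.02144


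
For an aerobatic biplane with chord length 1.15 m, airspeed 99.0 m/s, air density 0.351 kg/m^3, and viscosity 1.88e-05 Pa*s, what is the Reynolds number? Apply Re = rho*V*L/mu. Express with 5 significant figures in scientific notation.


Step 1: Numerator = rho * V * L = 0.351 * 99.0 * 1.15 = 39.96135
Step 2: Re = 39.96135 / 1.88e-05
Step 3: Re = 2.1256e+06

2.1256e+06


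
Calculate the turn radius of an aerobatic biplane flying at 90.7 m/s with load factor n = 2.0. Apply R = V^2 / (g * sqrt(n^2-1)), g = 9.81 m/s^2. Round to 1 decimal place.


Step 1: V^2 = 90.7^2 = 8226.49
Step 2: n^2 - 1 = 2.0^2 - 1 = 3.0
Step 3: sqrt(3.0) = 1.732051
Step 4: R = 8226.49 / (9.81 * 1.732051) = 484.2 m

484.2


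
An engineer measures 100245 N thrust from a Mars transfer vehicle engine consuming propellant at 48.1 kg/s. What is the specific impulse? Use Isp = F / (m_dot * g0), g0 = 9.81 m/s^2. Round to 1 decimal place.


Step 1: m_dot * g0 = 48.1 * 9.81 = 471.86
Step 2: Isp = 100245 / 471.86 = 212.4 s

212.4


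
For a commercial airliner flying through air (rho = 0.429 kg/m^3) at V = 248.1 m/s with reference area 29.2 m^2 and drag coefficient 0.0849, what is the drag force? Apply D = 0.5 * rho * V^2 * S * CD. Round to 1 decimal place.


Step 1: Dynamic pressure q = 0.5 * 0.429 * 248.1^2 = 13203.2493 Pa
Step 2: Drag D = q * S * CD = 13203.2493 * 29.2 * 0.0849
Step 3: D = 32731.9 N

32731.9


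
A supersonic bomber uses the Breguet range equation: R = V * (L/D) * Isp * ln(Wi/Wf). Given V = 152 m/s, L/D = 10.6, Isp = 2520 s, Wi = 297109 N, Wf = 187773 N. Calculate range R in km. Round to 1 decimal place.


Step 1: Coefficient = V * (L/D) * Isp = 152 * 10.6 * 2520 = 4060224.0 m
Step 2: Wi/Wf = 297109 / 187773 = 1.582278
Step 3: ln(1.582278) = 0.458865
Step 4: R = 4060224.0 * 0.458865 = 1863095.9 m = 1863.1 km

1863.1


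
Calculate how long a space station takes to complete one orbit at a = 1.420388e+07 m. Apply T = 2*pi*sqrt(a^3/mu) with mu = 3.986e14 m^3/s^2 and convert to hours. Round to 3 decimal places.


Step 1: a^3 / mu = 2.865636e+21 / 3.986e14 = 7.189252e+06
Step 2: sqrt(7.189252e+06) = 2681.278 s
Step 3: T = 2*pi * 2681.278 = 16846.97 s
Step 4: T in hours = 16846.97 / 3600 = 4.680 hours

4.680


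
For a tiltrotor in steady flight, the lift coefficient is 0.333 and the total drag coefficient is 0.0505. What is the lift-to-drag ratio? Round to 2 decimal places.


Step 1: L/D = CL / CD = 0.333 / 0.0505
Step 2: L/D = 6.59

6.59


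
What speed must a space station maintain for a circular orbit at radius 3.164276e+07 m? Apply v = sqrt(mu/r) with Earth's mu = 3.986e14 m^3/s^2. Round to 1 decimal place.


Step 1: mu / r = 3.986e14 / 3.164276e+07 = 12596878.4013
Step 2: v = sqrt(12596878.4013) = 3549.2 m/s

3549.2


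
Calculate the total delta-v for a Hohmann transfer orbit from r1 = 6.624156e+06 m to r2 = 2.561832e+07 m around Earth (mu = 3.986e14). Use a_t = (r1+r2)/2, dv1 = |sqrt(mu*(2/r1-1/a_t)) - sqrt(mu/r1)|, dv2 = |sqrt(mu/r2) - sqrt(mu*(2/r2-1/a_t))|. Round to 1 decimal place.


Step 1: Transfer semi-major axis a_t = (6.624156e+06 + 2.561832e+07) / 2 = 1.612124e+07 m
Step 2: v1 (circular at r1) = sqrt(mu/r1) = 7757.17 m/s
Step 3: v_t1 = sqrt(mu*(2/r1 - 1/a_t)) = 9778.66 m/s
Step 4: dv1 = |9778.66 - 7757.17| = 2021.49 m/s
Step 5: v2 (circular at r2) = 3944.51 m/s, v_t2 = 2528.48 m/s
Step 6: dv2 = |3944.51 - 2528.48| = 1416.03 m/s
Step 7: Total delta-v = 2021.49 + 1416.03 = 3437.5 m/s

3437.5


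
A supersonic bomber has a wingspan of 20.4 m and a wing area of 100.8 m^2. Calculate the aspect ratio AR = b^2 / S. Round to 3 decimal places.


Step 1: b^2 = 20.4^2 = 416.16
Step 2: AR = 416.16 / 100.8 = 4.129

4.129


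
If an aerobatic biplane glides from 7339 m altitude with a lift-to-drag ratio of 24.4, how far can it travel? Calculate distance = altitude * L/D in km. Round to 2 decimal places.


Step 1: Glide distance = altitude * L/D = 7339 * 24.4 = 179071.6 m
Step 2: Convert to km: 179071.6 / 1000 = 179.07 km

179.07


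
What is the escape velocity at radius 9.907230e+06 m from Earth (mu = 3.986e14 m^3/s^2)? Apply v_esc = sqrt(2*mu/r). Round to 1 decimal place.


Step 1: 2*mu/r = 2 * 3.986e14 / 9.907230e+06 = 80466487.6055
Step 2: v_esc = sqrt(80466487.6055) = 8970.3 m/s

8970.3


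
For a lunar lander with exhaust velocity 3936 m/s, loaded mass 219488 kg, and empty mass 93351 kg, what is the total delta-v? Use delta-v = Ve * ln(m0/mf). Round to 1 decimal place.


Step 1: Mass ratio m0/mf = 219488 / 93351 = 2.351212
Step 2: ln(2.351212) = 0.854931
Step 3: delta-v = 3936 * 0.854931 = 3365.0 m/s

3365.0


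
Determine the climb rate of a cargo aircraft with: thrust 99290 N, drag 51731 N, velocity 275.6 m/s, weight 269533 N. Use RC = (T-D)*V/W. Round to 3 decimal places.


Step 1: Excess thrust = T - D = 99290 - 51731 = 47559 N
Step 2: Excess power = 47559 * 275.6 = 13107260.4 W
Step 3: RC = 13107260.4 / 269533 = 48.630 m/s

48.630


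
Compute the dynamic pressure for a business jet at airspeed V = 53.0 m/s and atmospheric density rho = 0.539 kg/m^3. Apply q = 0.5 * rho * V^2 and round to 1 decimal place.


Step 1: V^2 = 53.0^2 = 2809.0
Step 2: q = 0.5 * 0.539 * 2809.0
Step 3: q = 757.0 Pa

757.0


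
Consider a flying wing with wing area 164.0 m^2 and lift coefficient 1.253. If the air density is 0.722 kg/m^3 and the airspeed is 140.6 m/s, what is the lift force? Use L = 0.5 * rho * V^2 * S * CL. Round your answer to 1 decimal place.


Step 1: Calculate dynamic pressure q = 0.5 * 0.722 * 140.6^2 = 0.5 * 0.722 * 19768.36 = 7136.378 Pa
Step 2: Multiply by wing area and lift coefficient: L = 7136.378 * 164.0 * 1.253
Step 3: L = 1170365.9854 * 1.253 = 1466468.6 N

1466468.6


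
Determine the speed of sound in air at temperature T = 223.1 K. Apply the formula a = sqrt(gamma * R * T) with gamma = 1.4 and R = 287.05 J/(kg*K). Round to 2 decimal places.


Step 1: gamma * R * T = 1.4 * 287.05 * 223.1 = 89657.197
Step 2: a = sqrt(89657.197) = 299.43 m/s

299.43


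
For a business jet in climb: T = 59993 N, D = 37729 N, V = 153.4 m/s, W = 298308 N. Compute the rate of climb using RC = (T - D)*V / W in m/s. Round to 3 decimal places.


Step 1: Excess thrust = T - D = 59993 - 37729 = 22264 N
Step 2: Excess power = 22264 * 153.4 = 3415297.6 W
Step 3: RC = 3415297.6 / 298308 = 11.449 m/s

11.449


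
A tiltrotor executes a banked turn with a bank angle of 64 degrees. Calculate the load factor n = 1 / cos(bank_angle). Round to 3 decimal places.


Step 1: Convert 64 degrees to radians = 1.117011
Step 2: cos(64 deg) = 0.438371
Step 3: n = 1 / 0.438371 = 2.281

2.281


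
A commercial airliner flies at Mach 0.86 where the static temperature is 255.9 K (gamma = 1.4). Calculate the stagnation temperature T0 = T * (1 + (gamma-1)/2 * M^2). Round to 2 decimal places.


Step 1: (gamma-1)/2 = 0.2
Step 2: M^2 = 0.7396
Step 3: 1 + 0.2 * 0.7396 = 1.14792
Step 4: T0 = 255.9 * 1.14792 = 293.75 K

293.75


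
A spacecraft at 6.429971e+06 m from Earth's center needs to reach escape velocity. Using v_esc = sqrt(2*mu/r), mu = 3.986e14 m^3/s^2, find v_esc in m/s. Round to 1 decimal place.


Step 1: 2*mu/r = 2 * 3.986e14 / 6.429971e+06 = 123981896.6524
Step 2: v_esc = sqrt(123981896.6524) = 11134.7 m/s

11134.7


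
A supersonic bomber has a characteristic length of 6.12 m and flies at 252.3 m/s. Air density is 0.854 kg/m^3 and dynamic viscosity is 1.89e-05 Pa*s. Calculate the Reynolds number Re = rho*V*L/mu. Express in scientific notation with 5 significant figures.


Step 1: Numerator = rho * V * L = 0.854 * 252.3 * 6.12 = 1318.640904
Step 2: Re = 1318.640904 / 1.89e-05
Step 3: Re = 6.9769e+07

6.9769e+07


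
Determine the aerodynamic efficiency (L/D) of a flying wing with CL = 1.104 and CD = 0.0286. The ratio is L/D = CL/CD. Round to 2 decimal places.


Step 1: L/D = CL / CD = 1.104 / 0.0286
Step 2: L/D = 38.60

38.60


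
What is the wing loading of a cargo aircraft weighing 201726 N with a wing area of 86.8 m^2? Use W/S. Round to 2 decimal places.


Step 1: Wing loading = W / S = 201726 / 86.8
Step 2: Wing loading = 2324.03 N/m^2

2324.03


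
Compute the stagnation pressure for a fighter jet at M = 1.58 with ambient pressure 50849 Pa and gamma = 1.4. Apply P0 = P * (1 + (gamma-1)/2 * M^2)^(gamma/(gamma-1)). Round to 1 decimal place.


Step 1: (gamma-1)/2 * M^2 = 0.2 * 2.4964 = 0.49928
Step 2: 1 + 0.49928 = 1.49928
Step 3: Exponent gamma/(gamma-1) = 3.5
Step 4: P0 = 50849 * 1.49928^3.5 = 209832.2 Pa

209832.2


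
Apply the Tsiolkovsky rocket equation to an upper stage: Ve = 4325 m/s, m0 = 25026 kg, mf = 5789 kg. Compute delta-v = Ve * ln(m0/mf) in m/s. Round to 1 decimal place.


Step 1: Mass ratio m0/mf = 25026 / 5789 = 4.323026
Step 2: ln(4.323026) = 1.463956
Step 3: delta-v = 4325 * 1.463956 = 6331.6 m/s

6331.6


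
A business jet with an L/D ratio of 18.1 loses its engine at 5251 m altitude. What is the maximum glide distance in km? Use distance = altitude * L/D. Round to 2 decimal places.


Step 1: Glide distance = altitude * L/D = 5251 * 18.1 = 95043.1 m
Step 2: Convert to km: 95043.1 / 1000 = 95.04 km

95.04


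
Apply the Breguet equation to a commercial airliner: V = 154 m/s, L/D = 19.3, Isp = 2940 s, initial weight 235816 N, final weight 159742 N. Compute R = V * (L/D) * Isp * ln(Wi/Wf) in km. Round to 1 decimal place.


Step 1: Coefficient = V * (L/D) * Isp = 154 * 19.3 * 2940 = 8738268.0 m
Step 2: Wi/Wf = 235816 / 159742 = 1.47623
Step 3: ln(1.47623) = 0.389492
Step 4: R = 8738268.0 * 0.389492 = 3403484.0 m = 3403.5 km

3403.5


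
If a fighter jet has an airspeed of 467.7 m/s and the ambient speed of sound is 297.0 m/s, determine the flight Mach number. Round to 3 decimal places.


Step 1: M = V / a = 467.7 / 297.0
Step 2: M = 1.575

1.575


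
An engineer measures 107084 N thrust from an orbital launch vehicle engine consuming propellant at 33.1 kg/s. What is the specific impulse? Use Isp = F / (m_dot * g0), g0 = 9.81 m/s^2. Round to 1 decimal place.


Step 1: m_dot * g0 = 33.1 * 9.81 = 324.71
Step 2: Isp = 107084 / 324.71 = 329.8 s

329.8


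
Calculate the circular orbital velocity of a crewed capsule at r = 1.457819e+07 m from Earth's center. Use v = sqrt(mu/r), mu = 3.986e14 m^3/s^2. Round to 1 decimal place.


Step 1: mu / r = 3.986e14 / 1.457819e+07 = 27342214.6371
Step 2: v = sqrt(27342214.6371) = 5229.0 m/s

5229.0


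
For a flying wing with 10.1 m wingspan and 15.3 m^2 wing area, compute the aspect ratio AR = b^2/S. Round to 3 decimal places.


Step 1: b^2 = 10.1^2 = 102.01
Step 2: AR = 102.01 / 15.3 = 6.667

6.667


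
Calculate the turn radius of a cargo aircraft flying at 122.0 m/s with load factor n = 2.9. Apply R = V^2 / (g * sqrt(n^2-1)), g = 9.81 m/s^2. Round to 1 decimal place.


Step 1: V^2 = 122.0^2 = 14884.0
Step 2: n^2 - 1 = 2.9^2 - 1 = 7.41
Step 3: sqrt(7.41) = 2.722132
Step 4: R = 14884.0 / (9.81 * 2.722132) = 557.4 m

557.4


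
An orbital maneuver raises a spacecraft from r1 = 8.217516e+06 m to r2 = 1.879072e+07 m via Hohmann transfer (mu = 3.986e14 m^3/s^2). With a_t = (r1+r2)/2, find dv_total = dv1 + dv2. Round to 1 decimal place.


Step 1: Transfer semi-major axis a_t = (8.217516e+06 + 1.879072e+07) / 2 = 1.350412e+07 m
Step 2: v1 (circular at r1) = sqrt(mu/r1) = 6964.64 m/s
Step 3: v_t1 = sqrt(mu*(2/r1 - 1/a_t)) = 8215.56 m/s
Step 4: dv1 = |8215.56 - 6964.64| = 1250.92 m/s
Step 5: v2 (circular at r2) = 4605.71 m/s, v_t2 = 3592.81 m/s
Step 6: dv2 = |4605.71 - 3592.81| = 1012.9 m/s
Step 7: Total delta-v = 1250.92 + 1012.9 = 2263.8 m/s

2263.8


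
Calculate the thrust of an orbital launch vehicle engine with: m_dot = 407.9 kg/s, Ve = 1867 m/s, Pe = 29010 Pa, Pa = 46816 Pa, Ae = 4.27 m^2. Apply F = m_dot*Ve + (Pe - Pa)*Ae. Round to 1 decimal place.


Step 1: Momentum thrust = m_dot * Ve = 407.9 * 1867 = 761549.3 N
Step 2: Pressure thrust = (Pe - Pa) * Ae = (29010 - 46816) * 4.27 = -76031.62 N
Step 3: Total thrust F = 761549.3 + -76031.62 = 685517.7 N

685517.7


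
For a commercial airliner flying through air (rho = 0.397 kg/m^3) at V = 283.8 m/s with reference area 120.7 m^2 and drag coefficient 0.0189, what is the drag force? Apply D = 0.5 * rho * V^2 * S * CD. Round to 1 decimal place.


Step 1: Dynamic pressure q = 0.5 * 0.397 * 283.8^2 = 15987.6743 Pa
Step 2: Drag D = q * S * CD = 15987.6743 * 120.7 * 0.0189
Step 3: D = 36471.6 N

36471.6


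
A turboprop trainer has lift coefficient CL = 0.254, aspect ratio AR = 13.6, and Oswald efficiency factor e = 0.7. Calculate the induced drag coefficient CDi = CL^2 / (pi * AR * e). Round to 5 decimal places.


Step 1: CL^2 = 0.254^2 = 0.064516
Step 2: pi * AR * e = 3.14159 * 13.6 * 0.7 = 29.907962
Step 3: CDi = 0.064516 / 29.907962 = 0.00216

0.00216


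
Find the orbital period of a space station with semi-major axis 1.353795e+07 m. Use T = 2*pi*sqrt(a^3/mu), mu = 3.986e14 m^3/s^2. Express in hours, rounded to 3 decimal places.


Step 1: a^3 / mu = 2.481183e+21 / 3.986e14 = 6.224743e+06
Step 2: sqrt(6.224743e+06) = 2494.9435 s
Step 3: T = 2*pi * 2494.9435 = 15676.19 s
Step 4: T in hours = 15676.19 / 3600 = 4.354 hours

4.354


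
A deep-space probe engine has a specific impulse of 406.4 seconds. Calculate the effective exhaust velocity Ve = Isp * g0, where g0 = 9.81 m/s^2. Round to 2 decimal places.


Step 1: Ve = Isp * g0 = 406.4 * 9.81
Step 2: Ve = 3986.78 m/s

3986.78


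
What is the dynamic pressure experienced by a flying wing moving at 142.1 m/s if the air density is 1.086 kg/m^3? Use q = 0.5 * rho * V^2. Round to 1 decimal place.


Step 1: V^2 = 142.1^2 = 20192.41
Step 2: q = 0.5 * 1.086 * 20192.41
Step 3: q = 10964.5 Pa

10964.5


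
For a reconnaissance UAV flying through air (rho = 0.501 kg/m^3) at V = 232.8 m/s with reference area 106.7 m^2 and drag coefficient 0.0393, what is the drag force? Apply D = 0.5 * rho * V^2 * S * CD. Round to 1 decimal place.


Step 1: Dynamic pressure q = 0.5 * 0.501 * 232.8^2 = 13576.0579 Pa
Step 2: Drag D = q * S * CD = 13576.0579 * 106.7 * 0.0393
Step 3: D = 56928.6 N

56928.6


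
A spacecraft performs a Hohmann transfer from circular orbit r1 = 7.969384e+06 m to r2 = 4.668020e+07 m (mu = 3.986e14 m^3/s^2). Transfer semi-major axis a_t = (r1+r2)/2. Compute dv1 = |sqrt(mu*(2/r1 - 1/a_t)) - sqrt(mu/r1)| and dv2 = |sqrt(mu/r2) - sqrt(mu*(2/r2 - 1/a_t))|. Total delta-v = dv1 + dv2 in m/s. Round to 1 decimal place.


Step 1: Transfer semi-major axis a_t = (7.969384e+06 + 4.668020e+07) / 2 = 2.732479e+07 m
Step 2: v1 (circular at r1) = sqrt(mu/r1) = 7072.23 m/s
Step 3: v_t1 = sqrt(mu*(2/r1 - 1/a_t)) = 9243.66 m/s
Step 4: dv1 = |9243.66 - 7072.23| = 2171.44 m/s
Step 5: v2 (circular at r2) = 2922.15 m/s, v_t2 = 1578.11 m/s
Step 6: dv2 = |2922.15 - 1578.11| = 1344.04 m/s
Step 7: Total delta-v = 2171.44 + 1344.04 = 3515.5 m/s

3515.5


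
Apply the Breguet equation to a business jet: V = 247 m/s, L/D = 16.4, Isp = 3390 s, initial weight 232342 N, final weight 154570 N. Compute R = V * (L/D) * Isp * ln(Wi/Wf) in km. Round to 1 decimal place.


Step 1: Coefficient = V * (L/D) * Isp = 247 * 16.4 * 3390 = 13732212.0 m
Step 2: Wi/Wf = 232342 / 154570 = 1.503151
Step 3: ln(1.503151) = 0.407563
Step 4: R = 13732212.0 * 0.407563 = 5596746.4 m = 5596.7 km

5596.7


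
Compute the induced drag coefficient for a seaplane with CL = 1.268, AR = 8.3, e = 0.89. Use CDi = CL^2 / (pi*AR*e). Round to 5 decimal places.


Step 1: CL^2 = 1.268^2 = 1.607824
Step 2: pi * AR * e = 3.14159 * 8.3 * 0.89 = 23.206945
Step 3: CDi = 1.607824 / 23.206945 = 0.06928

0.06928


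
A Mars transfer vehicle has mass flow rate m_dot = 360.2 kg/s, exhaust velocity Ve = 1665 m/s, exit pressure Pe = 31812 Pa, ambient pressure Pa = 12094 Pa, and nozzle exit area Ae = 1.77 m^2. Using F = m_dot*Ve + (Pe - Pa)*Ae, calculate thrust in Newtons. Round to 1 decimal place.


Step 1: Momentum thrust = m_dot * Ve = 360.2 * 1665 = 599733.0 N
Step 2: Pressure thrust = (Pe - Pa) * Ae = (31812 - 12094) * 1.77 = 34900.86 N
Step 3: Total thrust F = 599733.0 + 34900.86 = 634633.9 N

634633.9


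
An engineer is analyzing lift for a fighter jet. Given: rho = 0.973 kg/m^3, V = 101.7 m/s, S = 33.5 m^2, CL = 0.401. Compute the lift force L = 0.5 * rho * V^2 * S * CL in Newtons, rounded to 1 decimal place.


Step 1: Calculate dynamic pressure q = 0.5 * 0.973 * 101.7^2 = 0.5 * 0.973 * 10342.89 = 5031.816 Pa
Step 2: Multiply by wing area and lift coefficient: L = 5031.816 * 33.5 * 0.401
Step 3: L = 168565.8355 * 0.401 = 67594.9 N

67594.9


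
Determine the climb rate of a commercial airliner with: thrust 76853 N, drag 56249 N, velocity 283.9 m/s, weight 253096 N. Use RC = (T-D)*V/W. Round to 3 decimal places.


Step 1: Excess thrust = T - D = 76853 - 56249 = 20604 N
Step 2: Excess power = 20604 * 283.9 = 5849475.6 W
Step 3: RC = 5849475.6 / 253096 = 23.112 m/s

23.112


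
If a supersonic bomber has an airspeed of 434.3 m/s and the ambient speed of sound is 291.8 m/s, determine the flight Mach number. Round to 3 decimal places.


Step 1: M = V / a = 434.3 / 291.8
Step 2: M = 1.488

1.488


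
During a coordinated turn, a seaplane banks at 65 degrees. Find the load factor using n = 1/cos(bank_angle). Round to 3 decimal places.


Step 1: Convert 65 degrees to radians = 1.134464
Step 2: cos(65 deg) = 0.422618
Step 3: n = 1 / 0.422618 = 2.366

2.366


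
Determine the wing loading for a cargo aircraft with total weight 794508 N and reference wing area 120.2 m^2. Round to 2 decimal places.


Step 1: Wing loading = W / S = 794508 / 120.2
Step 2: Wing loading = 6609.88 N/m^2

6609.88


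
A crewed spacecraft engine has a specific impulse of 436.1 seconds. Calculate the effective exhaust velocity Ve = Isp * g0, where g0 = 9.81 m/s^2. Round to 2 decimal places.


Step 1: Ve = Isp * g0 = 436.1 * 9.81
Step 2: Ve = 4278.14 m/s

4278.14


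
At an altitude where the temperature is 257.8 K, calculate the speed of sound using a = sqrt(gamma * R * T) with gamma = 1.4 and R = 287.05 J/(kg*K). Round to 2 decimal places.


Step 1: gamma * R * T = 1.4 * 287.05 * 257.8 = 103602.086
Step 2: a = sqrt(103602.086) = 321.87 m/s

321.87


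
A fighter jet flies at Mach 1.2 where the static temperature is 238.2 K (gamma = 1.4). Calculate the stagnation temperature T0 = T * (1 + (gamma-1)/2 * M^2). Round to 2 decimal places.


Step 1: (gamma-1)/2 = 0.2
Step 2: M^2 = 1.44
Step 3: 1 + 0.2 * 1.44 = 1.288
Step 4: T0 = 238.2 * 1.288 = 306.80 K

306.80


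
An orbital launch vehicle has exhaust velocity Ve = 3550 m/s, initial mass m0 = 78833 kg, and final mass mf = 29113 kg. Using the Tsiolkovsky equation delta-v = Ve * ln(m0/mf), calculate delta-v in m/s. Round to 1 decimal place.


Step 1: Mass ratio m0/mf = 78833 / 29113 = 2.707828
Step 2: ln(2.707828) = 0.996147
Step 3: delta-v = 3550 * 0.996147 = 3536.3 m/s

3536.3


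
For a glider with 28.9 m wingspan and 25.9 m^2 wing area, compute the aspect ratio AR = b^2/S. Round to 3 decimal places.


Step 1: b^2 = 28.9^2 = 835.21
Step 2: AR = 835.21 / 25.9 = 32.247

32.247


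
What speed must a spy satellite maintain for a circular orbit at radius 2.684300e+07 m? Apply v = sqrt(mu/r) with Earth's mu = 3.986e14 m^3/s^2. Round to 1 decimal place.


Step 1: mu / r = 3.986e14 / 2.684300e+07 = 14849308.9446
Step 2: v = sqrt(14849308.9446) = 3853.5 m/s

3853.5


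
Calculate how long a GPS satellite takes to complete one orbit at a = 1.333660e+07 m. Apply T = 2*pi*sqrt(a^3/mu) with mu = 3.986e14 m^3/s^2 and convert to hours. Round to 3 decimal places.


Step 1: a^3 / mu = 2.372113e+21 / 3.986e14 = 5.951111e+06
Step 2: sqrt(5.951111e+06) = 2439.49 s
Step 3: T = 2*pi * 2439.49 = 15327.77 s
Step 4: T in hours = 15327.77 / 3600 = 4.258 hours

4.258


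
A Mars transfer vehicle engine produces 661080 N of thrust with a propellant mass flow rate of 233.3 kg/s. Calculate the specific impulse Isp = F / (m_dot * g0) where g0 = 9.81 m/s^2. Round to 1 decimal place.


Step 1: m_dot * g0 = 233.3 * 9.81 = 2288.67
Step 2: Isp = 661080 / 2288.67 = 288.8 s

288.8


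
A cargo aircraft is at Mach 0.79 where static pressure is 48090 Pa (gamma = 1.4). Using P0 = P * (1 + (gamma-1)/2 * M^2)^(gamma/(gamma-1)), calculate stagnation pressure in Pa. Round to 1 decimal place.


Step 1: (gamma-1)/2 * M^2 = 0.2 * 0.6241 = 0.12482
Step 2: 1 + 0.12482 = 1.12482
Step 3: Exponent gamma/(gamma-1) = 3.5
Step 4: P0 = 48090 * 1.12482^3.5 = 72584.7 Pa

72584.7


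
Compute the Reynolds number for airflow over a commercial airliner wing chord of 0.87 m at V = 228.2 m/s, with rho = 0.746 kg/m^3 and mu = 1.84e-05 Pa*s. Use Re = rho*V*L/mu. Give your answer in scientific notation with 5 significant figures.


Step 1: Numerator = rho * V * L = 0.746 * 228.2 * 0.87 = 148.106364
Step 2: Re = 148.106364 / 1.84e-05
Step 3: Re = 8.0493e+06

8.0493e+06


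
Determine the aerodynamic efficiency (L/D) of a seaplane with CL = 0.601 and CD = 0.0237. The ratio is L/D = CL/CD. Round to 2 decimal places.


Step 1: L/D = CL / CD = 0.601 / 0.0237
Step 2: L/D = 25.36

25.36


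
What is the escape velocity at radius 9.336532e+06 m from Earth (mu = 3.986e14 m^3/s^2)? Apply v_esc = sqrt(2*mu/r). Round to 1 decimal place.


Step 1: 2*mu/r = 2 * 3.986e14 / 9.336532e+06 = 85385023.0471
Step 2: v_esc = sqrt(85385023.0471) = 9240.4 m/s

9240.4


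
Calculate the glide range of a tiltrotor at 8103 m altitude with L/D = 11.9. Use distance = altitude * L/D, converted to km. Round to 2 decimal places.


Step 1: Glide distance = altitude * L/D = 8103 * 11.9 = 96425.7 m
Step 2: Convert to km: 96425.7 / 1000 = 96.43 km

96.43


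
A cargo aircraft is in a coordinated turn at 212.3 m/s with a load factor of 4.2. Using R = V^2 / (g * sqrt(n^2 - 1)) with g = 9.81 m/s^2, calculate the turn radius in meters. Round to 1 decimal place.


Step 1: V^2 = 212.3^2 = 45071.29
Step 2: n^2 - 1 = 4.2^2 - 1 = 16.64
Step 3: sqrt(16.64) = 4.079216
Step 4: R = 45071.29 / (9.81 * 4.079216) = 1126.3 m

1126.3


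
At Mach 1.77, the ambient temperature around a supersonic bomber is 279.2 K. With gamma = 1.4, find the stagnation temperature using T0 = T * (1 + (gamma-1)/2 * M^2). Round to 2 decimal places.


Step 1: (gamma-1)/2 = 0.2
Step 2: M^2 = 3.1329
Step 3: 1 + 0.2 * 3.1329 = 1.62658
Step 4: T0 = 279.2 * 1.62658 = 454.14 K

454.14


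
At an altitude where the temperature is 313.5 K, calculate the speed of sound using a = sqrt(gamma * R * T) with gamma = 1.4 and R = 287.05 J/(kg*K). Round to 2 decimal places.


Step 1: gamma * R * T = 1.4 * 287.05 * 313.5 = 125986.245
Step 2: a = sqrt(125986.245) = 354.95 m/s

354.95


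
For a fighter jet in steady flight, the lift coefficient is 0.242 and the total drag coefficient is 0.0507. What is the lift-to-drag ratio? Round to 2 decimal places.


Step 1: L/D = CL / CD = 0.242 / 0.0507
Step 2: L/D = 4.77

4.77


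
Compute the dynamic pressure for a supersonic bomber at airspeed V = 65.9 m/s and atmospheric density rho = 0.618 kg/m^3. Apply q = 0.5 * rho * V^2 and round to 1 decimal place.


Step 1: V^2 = 65.9^2 = 4342.81
Step 2: q = 0.5 * 0.618 * 4342.81
Step 3: q = 1341.9 Pa

1341.9


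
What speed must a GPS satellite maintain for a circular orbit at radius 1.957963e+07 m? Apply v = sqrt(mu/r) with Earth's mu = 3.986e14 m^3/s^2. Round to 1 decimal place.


Step 1: mu / r = 3.986e14 / 1.957963e+07 = 20357892.3606
Step 2: v = sqrt(20357892.3606) = 4512.0 m/s

4512.0


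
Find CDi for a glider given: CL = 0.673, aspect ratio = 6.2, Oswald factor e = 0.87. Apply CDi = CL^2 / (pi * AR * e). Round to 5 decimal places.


Step 1: CL^2 = 0.673^2 = 0.452929
Step 2: pi * AR * e = 3.14159 * 6.2 * 0.87 = 16.945751
Step 3: CDi = 0.452929 / 16.945751 = 0.02673

0.02673


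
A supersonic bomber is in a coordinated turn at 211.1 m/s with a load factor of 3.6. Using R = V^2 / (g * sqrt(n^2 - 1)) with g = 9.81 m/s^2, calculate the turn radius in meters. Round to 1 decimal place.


Step 1: V^2 = 211.1^2 = 44563.21
Step 2: n^2 - 1 = 3.6^2 - 1 = 11.96
Step 3: sqrt(11.96) = 3.458323
Step 4: R = 44563.21 / (9.81 * 3.458323) = 1313.5 m

1313.5


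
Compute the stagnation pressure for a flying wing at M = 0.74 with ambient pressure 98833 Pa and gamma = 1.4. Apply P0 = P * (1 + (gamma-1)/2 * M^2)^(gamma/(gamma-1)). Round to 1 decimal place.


Step 1: (gamma-1)/2 * M^2 = 0.2 * 0.5476 = 0.10952
Step 2: 1 + 0.10952 = 1.10952
Step 3: Exponent gamma/(gamma-1) = 3.5
Step 4: P0 = 98833 * 1.10952^3.5 = 142191.9 Pa

142191.9


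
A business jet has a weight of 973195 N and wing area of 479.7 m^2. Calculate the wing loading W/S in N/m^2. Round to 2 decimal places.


Step 1: Wing loading = W / S = 973195 / 479.7
Step 2: Wing loading = 2028.76 N/m^2

2028.76


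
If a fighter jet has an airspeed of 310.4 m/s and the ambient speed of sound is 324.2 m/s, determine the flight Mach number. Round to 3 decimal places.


Step 1: M = V / a = 310.4 / 324.2
Step 2: M = 0.957

0.957


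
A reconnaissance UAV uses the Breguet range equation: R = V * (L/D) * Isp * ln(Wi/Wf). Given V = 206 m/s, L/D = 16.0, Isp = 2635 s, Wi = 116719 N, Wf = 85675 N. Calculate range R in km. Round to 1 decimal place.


Step 1: Coefficient = V * (L/D) * Isp = 206 * 16.0 * 2635 = 8684960.0 m
Step 2: Wi/Wf = 116719 / 85675 = 1.362346
Step 3: ln(1.362346) = 0.309208
Step 4: R = 8684960.0 * 0.309208 = 2685461.4 m = 2685.5 km

2685.5


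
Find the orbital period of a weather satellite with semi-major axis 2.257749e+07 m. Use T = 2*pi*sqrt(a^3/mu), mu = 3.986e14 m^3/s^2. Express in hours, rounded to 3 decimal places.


Step 1: a^3 / mu = 1.150872e+22 / 3.986e14 = 2.887285e+07
Step 2: sqrt(2.887285e+07) = 5373.3464 s
Step 3: T = 2*pi * 5373.3464 = 33761.73 s
Step 4: T in hours = 33761.73 / 3600 = 9.378 hours

9.378


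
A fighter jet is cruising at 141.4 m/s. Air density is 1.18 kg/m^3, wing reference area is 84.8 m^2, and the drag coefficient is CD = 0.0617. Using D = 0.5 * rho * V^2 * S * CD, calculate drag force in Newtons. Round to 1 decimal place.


Step 1: Dynamic pressure q = 0.5 * 1.18 * 141.4^2 = 11796.4364 Pa
Step 2: Drag D = q * S * CD = 11796.4364 * 84.8 * 0.0617
Step 3: D = 61720.8 N

61720.8


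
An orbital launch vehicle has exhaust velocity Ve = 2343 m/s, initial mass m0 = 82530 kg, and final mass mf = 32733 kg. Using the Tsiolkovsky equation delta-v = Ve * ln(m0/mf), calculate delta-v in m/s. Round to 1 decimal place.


Step 1: Mass ratio m0/mf = 82530 / 32733 = 2.521309
Step 2: ln(2.521309) = 0.924778
Step 3: delta-v = 2343 * 0.924778 = 2166.8 m/s

2166.8


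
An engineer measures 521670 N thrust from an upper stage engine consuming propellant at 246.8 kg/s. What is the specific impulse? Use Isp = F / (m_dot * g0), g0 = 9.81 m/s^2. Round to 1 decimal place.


Step 1: m_dot * g0 = 246.8 * 9.81 = 2421.11
Step 2: Isp = 521670 / 2421.11 = 215.5 s

215.5


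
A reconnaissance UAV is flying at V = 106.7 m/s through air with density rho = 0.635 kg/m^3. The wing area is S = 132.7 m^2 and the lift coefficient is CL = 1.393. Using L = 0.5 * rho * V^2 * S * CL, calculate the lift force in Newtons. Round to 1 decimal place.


Step 1: Calculate dynamic pressure q = 0.5 * 0.635 * 106.7^2 = 0.5 * 0.635 * 11384.89 = 3614.7026 Pa
Step 2: Multiply by wing area and lift coefficient: L = 3614.7026 * 132.7 * 1.393
Step 3: L = 479671.0317 * 1.393 = 668181.7 N

668181.7


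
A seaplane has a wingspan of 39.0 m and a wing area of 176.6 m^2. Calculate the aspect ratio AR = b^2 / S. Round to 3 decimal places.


Step 1: b^2 = 39.0^2 = 1521.0
Step 2: AR = 1521.0 / 176.6 = 8.613

8.613


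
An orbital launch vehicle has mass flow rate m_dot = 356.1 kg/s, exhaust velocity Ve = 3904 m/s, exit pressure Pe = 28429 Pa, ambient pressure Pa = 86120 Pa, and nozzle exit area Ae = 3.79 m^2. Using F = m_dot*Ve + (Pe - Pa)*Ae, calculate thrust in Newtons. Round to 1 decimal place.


Step 1: Momentum thrust = m_dot * Ve = 356.1 * 3904 = 1390214.4 N
Step 2: Pressure thrust = (Pe - Pa) * Ae = (28429 - 86120) * 3.79 = -218648.89 N
Step 3: Total thrust F = 1390214.4 + -218648.89 = 1171565.5 N

1171565.5


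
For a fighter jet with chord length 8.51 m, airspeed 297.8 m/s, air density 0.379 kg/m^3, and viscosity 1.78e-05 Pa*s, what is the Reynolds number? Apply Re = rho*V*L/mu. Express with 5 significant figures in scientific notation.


Step 1: Numerator = rho * V * L = 0.379 * 297.8 * 8.51 = 960.491362
Step 2: Re = 960.491362 / 1.78e-05
Step 3: Re = 5.3960e+07

5.3960e+07


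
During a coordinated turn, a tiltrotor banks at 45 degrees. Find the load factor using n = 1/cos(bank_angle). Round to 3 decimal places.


Step 1: Convert 45 degrees to radians = 0.785398
Step 2: cos(45 deg) = 0.707107
Step 3: n = 1 / 0.707107 = 1.414

1.414


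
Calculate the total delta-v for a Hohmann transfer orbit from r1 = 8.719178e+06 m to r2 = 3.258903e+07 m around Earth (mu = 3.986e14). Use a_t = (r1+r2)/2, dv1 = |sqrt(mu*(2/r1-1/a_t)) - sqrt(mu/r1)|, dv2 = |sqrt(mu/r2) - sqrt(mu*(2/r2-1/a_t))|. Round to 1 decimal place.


Step 1: Transfer semi-major axis a_t = (8.719178e+06 + 3.258903e+07) / 2 = 2.065410e+07 m
Step 2: v1 (circular at r1) = sqrt(mu/r1) = 6761.31 m/s
Step 3: v_t1 = sqrt(mu*(2/r1 - 1/a_t)) = 8493.04 m/s
Step 4: dv1 = |8493.04 - 6761.31| = 1731.73 m/s
Step 5: v2 (circular at r2) = 3497.3 m/s, v_t2 = 2272.31 m/s
Step 6: dv2 = |3497.3 - 2272.31| = 1224.99 m/s
Step 7: Total delta-v = 1731.73 + 1224.99 = 2956.7 m/s

2956.7


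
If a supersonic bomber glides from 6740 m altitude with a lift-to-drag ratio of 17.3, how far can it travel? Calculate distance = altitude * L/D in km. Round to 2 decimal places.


Step 1: Glide distance = altitude * L/D = 6740 * 17.3 = 116602.0 m
Step 2: Convert to km: 116602.0 / 1000 = 116.60 km

116.60


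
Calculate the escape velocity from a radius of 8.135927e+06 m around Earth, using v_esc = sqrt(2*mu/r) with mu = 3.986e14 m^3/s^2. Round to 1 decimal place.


Step 1: 2*mu/r = 2 * 3.986e14 / 8.135927e+06 = 97985146.6219
Step 2: v_esc = sqrt(97985146.6219) = 9898.7 m/s

9898.7


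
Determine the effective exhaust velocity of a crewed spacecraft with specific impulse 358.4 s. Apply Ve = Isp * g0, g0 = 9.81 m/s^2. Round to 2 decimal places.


Step 1: Ve = Isp * g0 = 358.4 * 9.81
Step 2: Ve = 3515.90 m/s

3515.90


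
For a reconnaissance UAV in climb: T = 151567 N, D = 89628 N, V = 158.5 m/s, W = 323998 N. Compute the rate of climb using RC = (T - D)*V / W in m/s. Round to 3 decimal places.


Step 1: Excess thrust = T - D = 151567 - 89628 = 61939 N
Step 2: Excess power = 61939 * 158.5 = 9817331.5 W
Step 3: RC = 9817331.5 / 323998 = 30.301 m/s

30.301


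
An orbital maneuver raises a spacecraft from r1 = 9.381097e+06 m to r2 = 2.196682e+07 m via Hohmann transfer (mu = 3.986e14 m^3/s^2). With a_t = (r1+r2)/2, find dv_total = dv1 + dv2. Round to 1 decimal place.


Step 1: Transfer semi-major axis a_t = (9.381097e+06 + 2.196682e+07) / 2 = 1.567396e+07 m
Step 2: v1 (circular at r1) = sqrt(mu/r1) = 6518.41 m/s
Step 3: v_t1 = sqrt(mu*(2/r1 - 1/a_t)) = 7716.78 m/s
Step 4: dv1 = |7716.78 - 6518.41| = 1198.37 m/s
Step 5: v2 (circular at r2) = 4259.76 m/s, v_t2 = 3295.51 m/s
Step 6: dv2 = |4259.76 - 3295.51| = 964.25 m/s
Step 7: Total delta-v = 1198.37 + 964.25 = 2162.6 m/s

2162.6
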